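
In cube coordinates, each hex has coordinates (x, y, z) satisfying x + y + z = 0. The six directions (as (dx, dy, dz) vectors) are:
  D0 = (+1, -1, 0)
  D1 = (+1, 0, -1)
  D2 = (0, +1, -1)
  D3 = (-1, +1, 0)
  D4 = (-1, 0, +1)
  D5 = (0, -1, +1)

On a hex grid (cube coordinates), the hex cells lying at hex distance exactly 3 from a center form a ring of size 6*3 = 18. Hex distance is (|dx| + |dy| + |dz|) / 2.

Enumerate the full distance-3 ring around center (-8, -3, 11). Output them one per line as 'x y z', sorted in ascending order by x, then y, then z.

Walk ring at distance 3 from (-8, -3, 11):
Start at center + D4*3 = (-11, -3, 14)
  hex 0: (-11, -3, 14)
  hex 1: (-10, -4, 14)
  hex 2: (-9, -5, 14)
  hex 3: (-8, -6, 14)
  hex 4: (-7, -6, 13)
  hex 5: (-6, -6, 12)
  hex 6: (-5, -6, 11)
  hex 7: (-5, -5, 10)
  hex 8: (-5, -4, 9)
  hex 9: (-5, -3, 8)
  hex 10: (-6, -2, 8)
  hex 11: (-7, -1, 8)
  hex 12: (-8, 0, 8)
  hex 13: (-9, 0, 9)
  hex 14: (-10, 0, 10)
  hex 15: (-11, 0, 11)
  hex 16: (-11, -1, 12)
  hex 17: (-11, -2, 13)
Sorted: 18 hexes.

Answer: -11 -3 14
-11 -2 13
-11 -1 12
-11 0 11
-10 -4 14
-10 0 10
-9 -5 14
-9 0 9
-8 -6 14
-8 0 8
-7 -6 13
-7 -1 8
-6 -6 12
-6 -2 8
-5 -6 11
-5 -5 10
-5 -4 9
-5 -3 8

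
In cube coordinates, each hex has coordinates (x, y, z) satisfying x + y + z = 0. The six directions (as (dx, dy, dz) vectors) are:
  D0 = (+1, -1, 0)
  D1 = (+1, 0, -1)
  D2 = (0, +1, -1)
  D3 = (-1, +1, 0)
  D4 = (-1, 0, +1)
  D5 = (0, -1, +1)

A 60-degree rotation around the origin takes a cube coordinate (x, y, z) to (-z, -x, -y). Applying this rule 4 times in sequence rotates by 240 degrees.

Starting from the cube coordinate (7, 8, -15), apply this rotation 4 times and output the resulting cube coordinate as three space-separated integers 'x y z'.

Start: (7, 8, -15)
Step 1: (7, 8, -15) -> (-(-15), -(7), -(8)) = (15, -7, -8)
Step 2: (15, -7, -8) -> (-(-8), -(15), -(-7)) = (8, -15, 7)
Step 3: (8, -15, 7) -> (-(7), -(8), -(-15)) = (-7, -8, 15)
Step 4: (-7, -8, 15) -> (-(15), -(-7), -(-8)) = (-15, 7, 8)

Answer: -15 7 8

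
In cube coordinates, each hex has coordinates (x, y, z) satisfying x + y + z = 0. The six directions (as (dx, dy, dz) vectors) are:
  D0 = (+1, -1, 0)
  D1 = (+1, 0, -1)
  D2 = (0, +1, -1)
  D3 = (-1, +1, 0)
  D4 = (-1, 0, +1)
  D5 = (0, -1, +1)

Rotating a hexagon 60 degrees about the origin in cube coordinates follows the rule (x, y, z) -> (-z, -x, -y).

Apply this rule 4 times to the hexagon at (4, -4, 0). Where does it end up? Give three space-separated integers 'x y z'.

Answer: 0 4 -4

Derivation:
Start: (4, -4, 0)
Step 1: (4, -4, 0) -> (-(0), -(4), -(-4)) = (0, -4, 4)
Step 2: (0, -4, 4) -> (-(4), -(0), -(-4)) = (-4, 0, 4)
Step 3: (-4, 0, 4) -> (-(4), -(-4), -(0)) = (-4, 4, 0)
Step 4: (-4, 4, 0) -> (-(0), -(-4), -(4)) = (0, 4, -4)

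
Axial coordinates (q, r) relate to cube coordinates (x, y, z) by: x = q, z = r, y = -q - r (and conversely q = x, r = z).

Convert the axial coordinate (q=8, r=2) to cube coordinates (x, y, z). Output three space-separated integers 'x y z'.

x = q = 8
z = r = 2
y = -x - z = -(8) - (2) = -10

Answer: 8 -10 2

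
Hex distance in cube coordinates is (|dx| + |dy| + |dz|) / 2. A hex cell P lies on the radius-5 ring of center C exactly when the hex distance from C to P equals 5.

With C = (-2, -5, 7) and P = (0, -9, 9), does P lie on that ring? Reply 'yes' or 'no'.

|px - cx| = |0 - (-2)| = 2
|py - cy| = |-9 - (-5)| = 4
|pz - cz| = |9 - 7| = 2
distance = (2+4+2)/2 = 8/2 = 4
radius = 5; distance != radius -> no

Answer: no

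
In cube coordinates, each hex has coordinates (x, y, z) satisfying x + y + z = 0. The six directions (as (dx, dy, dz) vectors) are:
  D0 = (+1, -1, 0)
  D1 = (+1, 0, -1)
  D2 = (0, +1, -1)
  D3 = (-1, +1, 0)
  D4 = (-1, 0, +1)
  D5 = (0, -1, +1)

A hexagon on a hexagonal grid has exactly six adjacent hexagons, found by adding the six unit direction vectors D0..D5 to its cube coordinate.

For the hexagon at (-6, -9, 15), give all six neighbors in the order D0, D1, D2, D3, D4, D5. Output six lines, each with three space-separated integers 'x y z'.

Answer: -5 -10 15
-5 -9 14
-6 -8 14
-7 -8 15
-7 -9 16
-6 -10 16

Derivation:
Center: (-6, -9, 15). Add each direction:
  D0: (-6, -9, 15) + (1, -1, 0) = (-5, -10, 15)
  D1: (-6, -9, 15) + (1, 0, -1) = (-5, -9, 14)
  D2: (-6, -9, 15) + (0, 1, -1) = (-6, -8, 14)
  D3: (-6, -9, 15) + (-1, 1, 0) = (-7, -8, 15)
  D4: (-6, -9, 15) + (-1, 0, 1) = (-7, -9, 16)
  D5: (-6, -9, 15) + (0, -1, 1) = (-6, -10, 16)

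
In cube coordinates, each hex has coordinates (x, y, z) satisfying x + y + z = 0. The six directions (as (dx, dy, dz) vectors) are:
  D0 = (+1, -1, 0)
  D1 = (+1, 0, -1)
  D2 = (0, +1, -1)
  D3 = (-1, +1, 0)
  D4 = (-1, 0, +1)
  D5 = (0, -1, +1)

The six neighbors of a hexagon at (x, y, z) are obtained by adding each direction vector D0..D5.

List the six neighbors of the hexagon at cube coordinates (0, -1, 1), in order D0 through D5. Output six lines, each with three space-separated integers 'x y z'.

Answer: 1 -2 1
1 -1 0
0 0 0
-1 0 1
-1 -1 2
0 -2 2

Derivation:
Center: (0, -1, 1). Add each direction:
  D0: (0, -1, 1) + (1, -1, 0) = (1, -2, 1)
  D1: (0, -1, 1) + (1, 0, -1) = (1, -1, 0)
  D2: (0, -1, 1) + (0, 1, -1) = (0, 0, 0)
  D3: (0, -1, 1) + (-1, 1, 0) = (-1, 0, 1)
  D4: (0, -1, 1) + (-1, 0, 1) = (-1, -1, 2)
  D5: (0, -1, 1) + (0, -1, 1) = (0, -2, 2)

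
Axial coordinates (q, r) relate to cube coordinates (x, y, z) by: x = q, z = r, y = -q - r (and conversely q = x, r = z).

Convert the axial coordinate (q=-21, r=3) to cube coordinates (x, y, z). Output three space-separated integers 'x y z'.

x = q = -21
z = r = 3
y = -x - z = -(-21) - (3) = 18

Answer: -21 18 3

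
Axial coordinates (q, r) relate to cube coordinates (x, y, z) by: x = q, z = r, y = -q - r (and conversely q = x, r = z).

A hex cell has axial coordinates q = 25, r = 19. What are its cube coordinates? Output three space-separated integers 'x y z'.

Answer: 25 -44 19

Derivation:
x = q = 25
z = r = 19
y = -x - z = -(25) - (19) = -44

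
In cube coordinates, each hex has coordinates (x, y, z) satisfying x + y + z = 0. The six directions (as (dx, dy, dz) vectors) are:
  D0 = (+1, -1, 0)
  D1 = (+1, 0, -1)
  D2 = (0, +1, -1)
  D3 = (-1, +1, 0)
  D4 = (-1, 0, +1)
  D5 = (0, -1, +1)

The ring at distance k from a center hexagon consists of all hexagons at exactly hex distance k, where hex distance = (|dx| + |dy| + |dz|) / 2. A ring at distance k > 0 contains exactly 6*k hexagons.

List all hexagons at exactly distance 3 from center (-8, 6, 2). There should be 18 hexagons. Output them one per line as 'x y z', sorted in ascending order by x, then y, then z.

Answer: -11 6 5
-11 7 4
-11 8 3
-11 9 2
-10 5 5
-10 9 1
-9 4 5
-9 9 0
-8 3 5
-8 9 -1
-7 3 4
-7 8 -1
-6 3 3
-6 7 -1
-5 3 2
-5 4 1
-5 5 0
-5 6 -1

Derivation:
Walk ring at distance 3 from (-8, 6, 2):
Start at center + D4*3 = (-11, 6, 5)
  hex 0: (-11, 6, 5)
  hex 1: (-10, 5, 5)
  hex 2: (-9, 4, 5)
  hex 3: (-8, 3, 5)
  hex 4: (-7, 3, 4)
  hex 5: (-6, 3, 3)
  hex 6: (-5, 3, 2)
  hex 7: (-5, 4, 1)
  hex 8: (-5, 5, 0)
  hex 9: (-5, 6, -1)
  hex 10: (-6, 7, -1)
  hex 11: (-7, 8, -1)
  hex 12: (-8, 9, -1)
  hex 13: (-9, 9, 0)
  hex 14: (-10, 9, 1)
  hex 15: (-11, 9, 2)
  hex 16: (-11, 8, 3)
  hex 17: (-11, 7, 4)
Sorted: 18 hexes.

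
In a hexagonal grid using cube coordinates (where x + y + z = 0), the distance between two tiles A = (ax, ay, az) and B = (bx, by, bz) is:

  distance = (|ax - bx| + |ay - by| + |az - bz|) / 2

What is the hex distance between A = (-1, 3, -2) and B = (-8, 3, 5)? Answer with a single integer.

Answer: 7

Derivation:
|ax - bx| = |-1 - (-8)| = 7
|ay - by| = |3 - 3| = 0
|az - bz| = |-2 - 5| = 7
distance = (7 + 0 + 7) / 2 = 14 / 2 = 7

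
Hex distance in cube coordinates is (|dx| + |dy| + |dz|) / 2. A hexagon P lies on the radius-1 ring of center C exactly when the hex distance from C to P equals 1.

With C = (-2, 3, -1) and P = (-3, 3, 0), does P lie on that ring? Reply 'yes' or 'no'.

Answer: yes

Derivation:
|px - cx| = |-3 - (-2)| = 1
|py - cy| = |3 - 3| = 0
|pz - cz| = |0 - (-1)| = 1
distance = (1+0+1)/2 = 2/2 = 1
radius = 1; distance == radius -> yes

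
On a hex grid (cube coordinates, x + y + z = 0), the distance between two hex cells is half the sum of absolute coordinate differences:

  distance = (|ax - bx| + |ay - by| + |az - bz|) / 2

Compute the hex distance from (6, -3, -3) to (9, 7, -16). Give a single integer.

Answer: 13

Derivation:
|ax - bx| = |6 - 9| = 3
|ay - by| = |-3 - 7| = 10
|az - bz| = |-3 - (-16)| = 13
distance = (3 + 10 + 13) / 2 = 26 / 2 = 13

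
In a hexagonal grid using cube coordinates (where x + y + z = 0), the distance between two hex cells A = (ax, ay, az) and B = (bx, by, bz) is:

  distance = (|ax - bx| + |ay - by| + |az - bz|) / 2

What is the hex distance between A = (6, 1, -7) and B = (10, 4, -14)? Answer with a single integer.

Answer: 7

Derivation:
|ax - bx| = |6 - 10| = 4
|ay - by| = |1 - 4| = 3
|az - bz| = |-7 - (-14)| = 7
distance = (4 + 3 + 7) / 2 = 14 / 2 = 7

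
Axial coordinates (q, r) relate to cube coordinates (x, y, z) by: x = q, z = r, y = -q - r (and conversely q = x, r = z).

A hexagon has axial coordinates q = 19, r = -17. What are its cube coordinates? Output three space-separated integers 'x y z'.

x = q = 19
z = r = -17
y = -x - z = -(19) - (-17) = -2

Answer: 19 -2 -17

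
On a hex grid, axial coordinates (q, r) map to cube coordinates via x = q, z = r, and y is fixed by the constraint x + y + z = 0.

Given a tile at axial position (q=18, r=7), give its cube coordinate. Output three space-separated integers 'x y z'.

Answer: 18 -25 7

Derivation:
x = q = 18
z = r = 7
y = -x - z = -(18) - (7) = -25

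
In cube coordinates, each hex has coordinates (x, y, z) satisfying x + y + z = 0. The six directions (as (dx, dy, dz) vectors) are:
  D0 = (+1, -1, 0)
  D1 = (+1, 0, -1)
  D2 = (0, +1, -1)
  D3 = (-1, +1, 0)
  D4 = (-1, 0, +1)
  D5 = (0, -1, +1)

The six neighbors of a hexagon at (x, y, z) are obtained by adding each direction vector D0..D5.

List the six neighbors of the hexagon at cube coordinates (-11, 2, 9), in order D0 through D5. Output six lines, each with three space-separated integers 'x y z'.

Center: (-11, 2, 9). Add each direction:
  D0: (-11, 2, 9) + (1, -1, 0) = (-10, 1, 9)
  D1: (-11, 2, 9) + (1, 0, -1) = (-10, 2, 8)
  D2: (-11, 2, 9) + (0, 1, -1) = (-11, 3, 8)
  D3: (-11, 2, 9) + (-1, 1, 0) = (-12, 3, 9)
  D4: (-11, 2, 9) + (-1, 0, 1) = (-12, 2, 10)
  D5: (-11, 2, 9) + (0, -1, 1) = (-11, 1, 10)

Answer: -10 1 9
-10 2 8
-11 3 8
-12 3 9
-12 2 10
-11 1 10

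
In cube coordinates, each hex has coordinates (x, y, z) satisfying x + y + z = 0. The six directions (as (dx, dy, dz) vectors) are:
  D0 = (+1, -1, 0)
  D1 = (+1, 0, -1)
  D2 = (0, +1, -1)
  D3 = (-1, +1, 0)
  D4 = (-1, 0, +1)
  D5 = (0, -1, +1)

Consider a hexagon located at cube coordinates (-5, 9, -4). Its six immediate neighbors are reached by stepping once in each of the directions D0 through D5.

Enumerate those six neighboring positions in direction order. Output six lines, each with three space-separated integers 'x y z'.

Answer: -4 8 -4
-4 9 -5
-5 10 -5
-6 10 -4
-6 9 -3
-5 8 -3

Derivation:
Center: (-5, 9, -4). Add each direction:
  D0: (-5, 9, -4) + (1, -1, 0) = (-4, 8, -4)
  D1: (-5, 9, -4) + (1, 0, -1) = (-4, 9, -5)
  D2: (-5, 9, -4) + (0, 1, -1) = (-5, 10, -5)
  D3: (-5, 9, -4) + (-1, 1, 0) = (-6, 10, -4)
  D4: (-5, 9, -4) + (-1, 0, 1) = (-6, 9, -3)
  D5: (-5, 9, -4) + (0, -1, 1) = (-5, 8, -3)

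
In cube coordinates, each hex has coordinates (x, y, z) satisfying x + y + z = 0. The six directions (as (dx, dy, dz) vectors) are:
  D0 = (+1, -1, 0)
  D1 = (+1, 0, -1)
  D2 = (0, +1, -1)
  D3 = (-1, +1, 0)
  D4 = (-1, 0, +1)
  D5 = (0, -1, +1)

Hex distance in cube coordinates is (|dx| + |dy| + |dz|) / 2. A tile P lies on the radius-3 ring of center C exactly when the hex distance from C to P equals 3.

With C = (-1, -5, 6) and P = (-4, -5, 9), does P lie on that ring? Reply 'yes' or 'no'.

|px - cx| = |-4 - (-1)| = 3
|py - cy| = |-5 - (-5)| = 0
|pz - cz| = |9 - 6| = 3
distance = (3+0+3)/2 = 6/2 = 3
radius = 3; distance == radius -> yes

Answer: yes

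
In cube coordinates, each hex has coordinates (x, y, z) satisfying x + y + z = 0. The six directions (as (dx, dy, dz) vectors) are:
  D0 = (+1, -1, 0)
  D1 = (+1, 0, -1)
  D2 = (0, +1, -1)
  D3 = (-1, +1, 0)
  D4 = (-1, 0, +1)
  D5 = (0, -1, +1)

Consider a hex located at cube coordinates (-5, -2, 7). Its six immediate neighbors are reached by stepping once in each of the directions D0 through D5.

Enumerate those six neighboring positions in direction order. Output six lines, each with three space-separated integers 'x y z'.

Answer: -4 -3 7
-4 -2 6
-5 -1 6
-6 -1 7
-6 -2 8
-5 -3 8

Derivation:
Center: (-5, -2, 7). Add each direction:
  D0: (-5, -2, 7) + (1, -1, 0) = (-4, -3, 7)
  D1: (-5, -2, 7) + (1, 0, -1) = (-4, -2, 6)
  D2: (-5, -2, 7) + (0, 1, -1) = (-5, -1, 6)
  D3: (-5, -2, 7) + (-1, 1, 0) = (-6, -1, 7)
  D4: (-5, -2, 7) + (-1, 0, 1) = (-6, -2, 8)
  D5: (-5, -2, 7) + (0, -1, 1) = (-5, -3, 8)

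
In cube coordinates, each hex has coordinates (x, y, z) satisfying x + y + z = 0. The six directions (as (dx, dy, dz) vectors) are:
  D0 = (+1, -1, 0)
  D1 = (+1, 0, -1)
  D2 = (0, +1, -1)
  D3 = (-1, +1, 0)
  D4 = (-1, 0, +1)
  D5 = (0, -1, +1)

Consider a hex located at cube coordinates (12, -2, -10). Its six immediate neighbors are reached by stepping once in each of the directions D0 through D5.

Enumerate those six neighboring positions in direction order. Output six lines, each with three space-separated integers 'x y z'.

Center: (12, -2, -10). Add each direction:
  D0: (12, -2, -10) + (1, -1, 0) = (13, -3, -10)
  D1: (12, -2, -10) + (1, 0, -1) = (13, -2, -11)
  D2: (12, -2, -10) + (0, 1, -1) = (12, -1, -11)
  D3: (12, -2, -10) + (-1, 1, 0) = (11, -1, -10)
  D4: (12, -2, -10) + (-1, 0, 1) = (11, -2, -9)
  D5: (12, -2, -10) + (0, -1, 1) = (12, -3, -9)

Answer: 13 -3 -10
13 -2 -11
12 -1 -11
11 -1 -10
11 -2 -9
12 -3 -9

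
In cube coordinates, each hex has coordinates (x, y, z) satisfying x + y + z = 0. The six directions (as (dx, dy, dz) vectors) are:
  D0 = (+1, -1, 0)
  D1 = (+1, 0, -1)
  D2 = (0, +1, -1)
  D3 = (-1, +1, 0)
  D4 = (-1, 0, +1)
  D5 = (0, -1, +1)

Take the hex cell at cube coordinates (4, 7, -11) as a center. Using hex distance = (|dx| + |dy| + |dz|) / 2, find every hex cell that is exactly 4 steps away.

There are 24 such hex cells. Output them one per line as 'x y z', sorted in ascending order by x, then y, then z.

Walk ring at distance 4 from (4, 7, -11):
Start at center + D4*4 = (0, 7, -7)
  hex 0: (0, 7, -7)
  hex 1: (1, 6, -7)
  hex 2: (2, 5, -7)
  hex 3: (3, 4, -7)
  hex 4: (4, 3, -7)
  hex 5: (5, 3, -8)
  hex 6: (6, 3, -9)
  hex 7: (7, 3, -10)
  hex 8: (8, 3, -11)
  hex 9: (8, 4, -12)
  hex 10: (8, 5, -13)
  hex 11: (8, 6, -14)
  hex 12: (8, 7, -15)
  hex 13: (7, 8, -15)
  hex 14: (6, 9, -15)
  hex 15: (5, 10, -15)
  hex 16: (4, 11, -15)
  hex 17: (3, 11, -14)
  hex 18: (2, 11, -13)
  hex 19: (1, 11, -12)
  hex 20: (0, 11, -11)
  hex 21: (0, 10, -10)
  hex 22: (0, 9, -9)
  hex 23: (0, 8, -8)
Sorted: 24 hexes.

Answer: 0 7 -7
0 8 -8
0 9 -9
0 10 -10
0 11 -11
1 6 -7
1 11 -12
2 5 -7
2 11 -13
3 4 -7
3 11 -14
4 3 -7
4 11 -15
5 3 -8
5 10 -15
6 3 -9
6 9 -15
7 3 -10
7 8 -15
8 3 -11
8 4 -12
8 5 -13
8 6 -14
8 7 -15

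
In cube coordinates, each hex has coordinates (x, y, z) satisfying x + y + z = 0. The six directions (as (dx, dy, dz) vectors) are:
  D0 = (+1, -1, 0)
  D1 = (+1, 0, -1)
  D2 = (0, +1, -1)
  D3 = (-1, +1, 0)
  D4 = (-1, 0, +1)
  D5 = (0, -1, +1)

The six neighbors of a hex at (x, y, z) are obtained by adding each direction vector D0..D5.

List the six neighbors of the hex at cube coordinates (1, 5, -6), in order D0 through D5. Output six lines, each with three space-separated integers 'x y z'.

Center: (1, 5, -6). Add each direction:
  D0: (1, 5, -6) + (1, -1, 0) = (2, 4, -6)
  D1: (1, 5, -6) + (1, 0, -1) = (2, 5, -7)
  D2: (1, 5, -6) + (0, 1, -1) = (1, 6, -7)
  D3: (1, 5, -6) + (-1, 1, 0) = (0, 6, -6)
  D4: (1, 5, -6) + (-1, 0, 1) = (0, 5, -5)
  D5: (1, 5, -6) + (0, -1, 1) = (1, 4, -5)

Answer: 2 4 -6
2 5 -7
1 6 -7
0 6 -6
0 5 -5
1 4 -5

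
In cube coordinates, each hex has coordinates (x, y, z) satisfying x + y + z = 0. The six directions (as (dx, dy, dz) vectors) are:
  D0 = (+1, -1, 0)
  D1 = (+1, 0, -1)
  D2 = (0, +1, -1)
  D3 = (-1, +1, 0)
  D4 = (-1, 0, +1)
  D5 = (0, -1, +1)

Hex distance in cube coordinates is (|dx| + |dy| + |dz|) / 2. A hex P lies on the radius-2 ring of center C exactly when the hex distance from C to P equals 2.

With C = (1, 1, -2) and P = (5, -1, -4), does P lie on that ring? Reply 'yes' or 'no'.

Answer: no

Derivation:
|px - cx| = |5 - 1| = 4
|py - cy| = |-1 - 1| = 2
|pz - cz| = |-4 - (-2)| = 2
distance = (4+2+2)/2 = 8/2 = 4
radius = 2; distance != radius -> no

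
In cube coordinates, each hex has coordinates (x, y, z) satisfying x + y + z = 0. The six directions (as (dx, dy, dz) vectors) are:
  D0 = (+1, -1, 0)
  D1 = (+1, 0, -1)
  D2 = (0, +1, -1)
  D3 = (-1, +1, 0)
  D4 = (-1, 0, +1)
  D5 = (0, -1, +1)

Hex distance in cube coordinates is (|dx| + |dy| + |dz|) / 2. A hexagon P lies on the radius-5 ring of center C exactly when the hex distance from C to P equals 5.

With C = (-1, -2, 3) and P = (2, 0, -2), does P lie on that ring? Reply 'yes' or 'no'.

|px - cx| = |2 - (-1)| = 3
|py - cy| = |0 - (-2)| = 2
|pz - cz| = |-2 - 3| = 5
distance = (3+2+5)/2 = 10/2 = 5
radius = 5; distance == radius -> yes

Answer: yes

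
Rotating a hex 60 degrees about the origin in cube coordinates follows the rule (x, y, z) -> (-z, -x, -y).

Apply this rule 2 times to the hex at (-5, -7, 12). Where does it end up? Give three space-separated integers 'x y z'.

Answer: -7 12 -5

Derivation:
Start: (-5, -7, 12)
Step 1: (-5, -7, 12) -> (-(12), -(-5), -(-7)) = (-12, 5, 7)
Step 2: (-12, 5, 7) -> (-(7), -(-12), -(5)) = (-7, 12, -5)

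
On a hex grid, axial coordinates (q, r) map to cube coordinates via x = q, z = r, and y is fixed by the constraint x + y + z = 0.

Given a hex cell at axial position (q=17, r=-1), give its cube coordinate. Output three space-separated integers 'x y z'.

Answer: 17 -16 -1

Derivation:
x = q = 17
z = r = -1
y = -x - z = -(17) - (-1) = -16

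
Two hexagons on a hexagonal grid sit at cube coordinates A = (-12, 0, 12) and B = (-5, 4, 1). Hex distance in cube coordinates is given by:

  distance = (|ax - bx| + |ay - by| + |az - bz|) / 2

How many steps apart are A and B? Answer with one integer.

|ax - bx| = |-12 - (-5)| = 7
|ay - by| = |0 - 4| = 4
|az - bz| = |12 - 1| = 11
distance = (7 + 4 + 11) / 2 = 22 / 2 = 11

Answer: 11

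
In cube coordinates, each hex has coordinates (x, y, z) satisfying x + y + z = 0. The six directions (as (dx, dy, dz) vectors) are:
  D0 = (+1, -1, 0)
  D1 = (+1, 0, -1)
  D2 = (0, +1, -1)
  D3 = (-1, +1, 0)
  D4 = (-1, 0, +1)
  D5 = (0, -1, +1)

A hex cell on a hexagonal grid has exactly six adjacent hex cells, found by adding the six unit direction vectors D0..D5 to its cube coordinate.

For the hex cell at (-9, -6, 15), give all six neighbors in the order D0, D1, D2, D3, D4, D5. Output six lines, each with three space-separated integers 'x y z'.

Center: (-9, -6, 15). Add each direction:
  D0: (-9, -6, 15) + (1, -1, 0) = (-8, -7, 15)
  D1: (-9, -6, 15) + (1, 0, -1) = (-8, -6, 14)
  D2: (-9, -6, 15) + (0, 1, -1) = (-9, -5, 14)
  D3: (-9, -6, 15) + (-1, 1, 0) = (-10, -5, 15)
  D4: (-9, -6, 15) + (-1, 0, 1) = (-10, -6, 16)
  D5: (-9, -6, 15) + (0, -1, 1) = (-9, -7, 16)

Answer: -8 -7 15
-8 -6 14
-9 -5 14
-10 -5 15
-10 -6 16
-9 -7 16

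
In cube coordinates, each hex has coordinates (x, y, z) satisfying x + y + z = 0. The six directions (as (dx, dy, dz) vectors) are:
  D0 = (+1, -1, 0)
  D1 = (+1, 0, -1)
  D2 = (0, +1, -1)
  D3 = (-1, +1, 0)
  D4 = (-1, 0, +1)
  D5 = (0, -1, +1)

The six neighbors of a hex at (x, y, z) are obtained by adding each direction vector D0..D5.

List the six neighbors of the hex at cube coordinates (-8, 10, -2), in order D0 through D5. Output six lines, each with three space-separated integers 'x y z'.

Answer: -7 9 -2
-7 10 -3
-8 11 -3
-9 11 -2
-9 10 -1
-8 9 -1

Derivation:
Center: (-8, 10, -2). Add each direction:
  D0: (-8, 10, -2) + (1, -1, 0) = (-7, 9, -2)
  D1: (-8, 10, -2) + (1, 0, -1) = (-7, 10, -3)
  D2: (-8, 10, -2) + (0, 1, -1) = (-8, 11, -3)
  D3: (-8, 10, -2) + (-1, 1, 0) = (-9, 11, -2)
  D4: (-8, 10, -2) + (-1, 0, 1) = (-9, 10, -1)
  D5: (-8, 10, -2) + (0, -1, 1) = (-8, 9, -1)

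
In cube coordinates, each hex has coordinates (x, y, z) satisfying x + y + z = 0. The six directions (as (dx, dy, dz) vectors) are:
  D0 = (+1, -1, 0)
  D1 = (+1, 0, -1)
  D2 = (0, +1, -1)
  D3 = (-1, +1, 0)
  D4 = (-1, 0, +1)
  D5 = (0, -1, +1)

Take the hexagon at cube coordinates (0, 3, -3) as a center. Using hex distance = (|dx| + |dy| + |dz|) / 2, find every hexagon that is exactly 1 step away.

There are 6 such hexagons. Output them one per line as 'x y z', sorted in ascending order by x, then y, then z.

Answer: -1 3 -2
-1 4 -3
0 2 -2
0 4 -4
1 2 -3
1 3 -4

Derivation:
Walk ring at distance 1 from (0, 3, -3):
Start at center + D4*1 = (-1, 3, -2)
  hex 0: (-1, 3, -2)
  hex 1: (0, 2, -2)
  hex 2: (1, 2, -3)
  hex 3: (1, 3, -4)
  hex 4: (0, 4, -4)
  hex 5: (-1, 4, -3)
Sorted: 6 hexes.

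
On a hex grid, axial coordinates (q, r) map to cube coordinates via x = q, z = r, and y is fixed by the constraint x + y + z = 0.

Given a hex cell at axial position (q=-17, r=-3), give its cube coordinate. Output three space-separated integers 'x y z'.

Answer: -17 20 -3

Derivation:
x = q = -17
z = r = -3
y = -x - z = -(-17) - (-3) = 20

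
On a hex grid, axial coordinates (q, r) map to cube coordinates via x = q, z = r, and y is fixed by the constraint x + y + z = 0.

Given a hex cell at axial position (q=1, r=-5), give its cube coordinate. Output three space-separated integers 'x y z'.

Answer: 1 4 -5

Derivation:
x = q = 1
z = r = -5
y = -x - z = -(1) - (-5) = 4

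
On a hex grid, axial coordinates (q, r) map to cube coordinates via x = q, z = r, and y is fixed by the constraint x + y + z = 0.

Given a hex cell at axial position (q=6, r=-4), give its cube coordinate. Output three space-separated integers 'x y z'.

Answer: 6 -2 -4

Derivation:
x = q = 6
z = r = -4
y = -x - z = -(6) - (-4) = -2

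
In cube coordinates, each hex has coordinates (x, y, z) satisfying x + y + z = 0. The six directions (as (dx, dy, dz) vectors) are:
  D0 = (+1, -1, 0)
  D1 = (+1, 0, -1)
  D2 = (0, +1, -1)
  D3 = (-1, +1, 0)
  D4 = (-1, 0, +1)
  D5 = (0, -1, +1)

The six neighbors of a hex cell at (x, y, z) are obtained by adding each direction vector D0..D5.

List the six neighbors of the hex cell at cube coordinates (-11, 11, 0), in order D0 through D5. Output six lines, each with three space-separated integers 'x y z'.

Answer: -10 10 0
-10 11 -1
-11 12 -1
-12 12 0
-12 11 1
-11 10 1

Derivation:
Center: (-11, 11, 0). Add each direction:
  D0: (-11, 11, 0) + (1, -1, 0) = (-10, 10, 0)
  D1: (-11, 11, 0) + (1, 0, -1) = (-10, 11, -1)
  D2: (-11, 11, 0) + (0, 1, -1) = (-11, 12, -1)
  D3: (-11, 11, 0) + (-1, 1, 0) = (-12, 12, 0)
  D4: (-11, 11, 0) + (-1, 0, 1) = (-12, 11, 1)
  D5: (-11, 11, 0) + (0, -1, 1) = (-11, 10, 1)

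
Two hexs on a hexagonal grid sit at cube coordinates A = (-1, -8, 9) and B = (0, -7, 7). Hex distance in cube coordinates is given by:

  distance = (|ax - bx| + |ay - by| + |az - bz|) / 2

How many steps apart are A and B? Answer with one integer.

|ax - bx| = |-1 - 0| = 1
|ay - by| = |-8 - (-7)| = 1
|az - bz| = |9 - 7| = 2
distance = (1 + 1 + 2) / 2 = 4 / 2 = 2

Answer: 2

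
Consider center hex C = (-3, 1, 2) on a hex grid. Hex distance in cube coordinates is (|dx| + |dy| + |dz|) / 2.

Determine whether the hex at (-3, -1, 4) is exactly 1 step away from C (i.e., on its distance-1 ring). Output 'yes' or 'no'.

Answer: no

Derivation:
|px - cx| = |-3 - (-3)| = 0
|py - cy| = |-1 - 1| = 2
|pz - cz| = |4 - 2| = 2
distance = (0+2+2)/2 = 4/2 = 2
radius = 1; distance != radius -> no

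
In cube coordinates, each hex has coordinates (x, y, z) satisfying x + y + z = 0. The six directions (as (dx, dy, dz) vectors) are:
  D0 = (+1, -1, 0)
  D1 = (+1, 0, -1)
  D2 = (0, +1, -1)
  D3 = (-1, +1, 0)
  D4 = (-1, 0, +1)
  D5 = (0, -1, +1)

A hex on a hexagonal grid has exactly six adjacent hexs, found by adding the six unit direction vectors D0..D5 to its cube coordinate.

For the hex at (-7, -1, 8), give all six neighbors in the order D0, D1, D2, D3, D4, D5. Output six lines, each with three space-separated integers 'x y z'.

Center: (-7, -1, 8). Add each direction:
  D0: (-7, -1, 8) + (1, -1, 0) = (-6, -2, 8)
  D1: (-7, -1, 8) + (1, 0, -1) = (-6, -1, 7)
  D2: (-7, -1, 8) + (0, 1, -1) = (-7, 0, 7)
  D3: (-7, -1, 8) + (-1, 1, 0) = (-8, 0, 8)
  D4: (-7, -1, 8) + (-1, 0, 1) = (-8, -1, 9)
  D5: (-7, -1, 8) + (0, -1, 1) = (-7, -2, 9)

Answer: -6 -2 8
-6 -1 7
-7 0 7
-8 0 8
-8 -1 9
-7 -2 9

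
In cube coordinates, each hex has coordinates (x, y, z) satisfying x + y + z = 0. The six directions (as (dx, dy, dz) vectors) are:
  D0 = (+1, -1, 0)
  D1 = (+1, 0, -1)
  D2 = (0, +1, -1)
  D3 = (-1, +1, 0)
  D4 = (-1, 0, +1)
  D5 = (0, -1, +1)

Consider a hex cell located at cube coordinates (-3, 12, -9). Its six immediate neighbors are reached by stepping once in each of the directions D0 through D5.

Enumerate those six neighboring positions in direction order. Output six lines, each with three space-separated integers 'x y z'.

Center: (-3, 12, -9). Add each direction:
  D0: (-3, 12, -9) + (1, -1, 0) = (-2, 11, -9)
  D1: (-3, 12, -9) + (1, 0, -1) = (-2, 12, -10)
  D2: (-3, 12, -9) + (0, 1, -1) = (-3, 13, -10)
  D3: (-3, 12, -9) + (-1, 1, 0) = (-4, 13, -9)
  D4: (-3, 12, -9) + (-1, 0, 1) = (-4, 12, -8)
  D5: (-3, 12, -9) + (0, -1, 1) = (-3, 11, -8)

Answer: -2 11 -9
-2 12 -10
-3 13 -10
-4 13 -9
-4 12 -8
-3 11 -8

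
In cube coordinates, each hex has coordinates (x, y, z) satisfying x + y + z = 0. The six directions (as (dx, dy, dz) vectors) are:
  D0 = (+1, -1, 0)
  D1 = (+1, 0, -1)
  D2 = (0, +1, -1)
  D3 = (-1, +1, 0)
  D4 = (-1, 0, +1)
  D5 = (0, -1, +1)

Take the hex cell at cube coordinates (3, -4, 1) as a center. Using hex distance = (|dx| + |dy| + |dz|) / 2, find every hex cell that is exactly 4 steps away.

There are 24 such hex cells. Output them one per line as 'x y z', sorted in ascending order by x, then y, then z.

Walk ring at distance 4 from (3, -4, 1):
Start at center + D4*4 = (-1, -4, 5)
  hex 0: (-1, -4, 5)
  hex 1: (0, -5, 5)
  hex 2: (1, -6, 5)
  hex 3: (2, -7, 5)
  hex 4: (3, -8, 5)
  hex 5: (4, -8, 4)
  hex 6: (5, -8, 3)
  hex 7: (6, -8, 2)
  hex 8: (7, -8, 1)
  hex 9: (7, -7, 0)
  hex 10: (7, -6, -1)
  hex 11: (7, -5, -2)
  hex 12: (7, -4, -3)
  hex 13: (6, -3, -3)
  hex 14: (5, -2, -3)
  hex 15: (4, -1, -3)
  hex 16: (3, 0, -3)
  hex 17: (2, 0, -2)
  hex 18: (1, 0, -1)
  hex 19: (0, 0, 0)
  hex 20: (-1, 0, 1)
  hex 21: (-1, -1, 2)
  hex 22: (-1, -2, 3)
  hex 23: (-1, -3, 4)
Sorted: 24 hexes.

Answer: -1 -4 5
-1 -3 4
-1 -2 3
-1 -1 2
-1 0 1
0 -5 5
0 0 0
1 -6 5
1 0 -1
2 -7 5
2 0 -2
3 -8 5
3 0 -3
4 -8 4
4 -1 -3
5 -8 3
5 -2 -3
6 -8 2
6 -3 -3
7 -8 1
7 -7 0
7 -6 -1
7 -5 -2
7 -4 -3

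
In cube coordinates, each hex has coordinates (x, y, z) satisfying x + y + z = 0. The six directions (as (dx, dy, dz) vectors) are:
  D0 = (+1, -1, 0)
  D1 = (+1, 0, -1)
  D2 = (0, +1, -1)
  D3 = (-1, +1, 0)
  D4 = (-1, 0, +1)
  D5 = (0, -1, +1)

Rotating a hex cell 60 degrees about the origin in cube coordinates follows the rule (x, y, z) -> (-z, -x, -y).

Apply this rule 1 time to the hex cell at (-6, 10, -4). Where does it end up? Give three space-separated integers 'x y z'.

Start: (-6, 10, -4)
Step 1: (-6, 10, -4) -> (-(-4), -(-6), -(10)) = (4, 6, -10)

Answer: 4 6 -10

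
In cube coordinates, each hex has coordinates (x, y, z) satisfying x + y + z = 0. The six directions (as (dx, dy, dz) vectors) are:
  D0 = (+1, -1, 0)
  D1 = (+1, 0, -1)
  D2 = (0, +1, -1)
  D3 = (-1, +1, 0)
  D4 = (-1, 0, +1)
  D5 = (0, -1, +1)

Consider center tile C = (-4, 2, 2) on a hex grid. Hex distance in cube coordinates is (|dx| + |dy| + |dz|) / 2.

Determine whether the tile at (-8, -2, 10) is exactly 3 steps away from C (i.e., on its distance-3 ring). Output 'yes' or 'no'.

Answer: no

Derivation:
|px - cx| = |-8 - (-4)| = 4
|py - cy| = |-2 - 2| = 4
|pz - cz| = |10 - 2| = 8
distance = (4+4+8)/2 = 16/2 = 8
radius = 3; distance != radius -> no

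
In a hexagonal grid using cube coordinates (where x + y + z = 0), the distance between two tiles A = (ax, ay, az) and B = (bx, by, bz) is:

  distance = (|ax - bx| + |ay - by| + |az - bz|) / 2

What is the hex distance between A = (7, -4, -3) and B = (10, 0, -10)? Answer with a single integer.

Answer: 7

Derivation:
|ax - bx| = |7 - 10| = 3
|ay - by| = |-4 - 0| = 4
|az - bz| = |-3 - (-10)| = 7
distance = (3 + 4 + 7) / 2 = 14 / 2 = 7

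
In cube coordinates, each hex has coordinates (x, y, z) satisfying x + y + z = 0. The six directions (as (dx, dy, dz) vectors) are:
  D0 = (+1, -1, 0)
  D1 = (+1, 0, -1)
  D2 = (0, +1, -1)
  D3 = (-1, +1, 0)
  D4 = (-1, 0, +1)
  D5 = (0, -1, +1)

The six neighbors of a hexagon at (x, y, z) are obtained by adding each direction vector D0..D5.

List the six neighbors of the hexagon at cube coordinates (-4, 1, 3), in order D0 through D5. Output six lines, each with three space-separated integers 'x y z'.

Center: (-4, 1, 3). Add each direction:
  D0: (-4, 1, 3) + (1, -1, 0) = (-3, 0, 3)
  D1: (-4, 1, 3) + (1, 0, -1) = (-3, 1, 2)
  D2: (-4, 1, 3) + (0, 1, -1) = (-4, 2, 2)
  D3: (-4, 1, 3) + (-1, 1, 0) = (-5, 2, 3)
  D4: (-4, 1, 3) + (-1, 0, 1) = (-5, 1, 4)
  D5: (-4, 1, 3) + (0, -1, 1) = (-4, 0, 4)

Answer: -3 0 3
-3 1 2
-4 2 2
-5 2 3
-5 1 4
-4 0 4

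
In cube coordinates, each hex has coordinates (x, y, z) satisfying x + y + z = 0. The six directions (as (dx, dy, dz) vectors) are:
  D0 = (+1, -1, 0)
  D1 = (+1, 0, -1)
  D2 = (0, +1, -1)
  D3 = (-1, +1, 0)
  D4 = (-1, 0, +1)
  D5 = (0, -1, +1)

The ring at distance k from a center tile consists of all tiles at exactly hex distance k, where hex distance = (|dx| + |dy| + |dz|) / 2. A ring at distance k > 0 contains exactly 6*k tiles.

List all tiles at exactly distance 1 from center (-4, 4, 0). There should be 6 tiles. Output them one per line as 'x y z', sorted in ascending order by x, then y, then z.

Walk ring at distance 1 from (-4, 4, 0):
Start at center + D4*1 = (-5, 4, 1)
  hex 0: (-5, 4, 1)
  hex 1: (-4, 3, 1)
  hex 2: (-3, 3, 0)
  hex 3: (-3, 4, -1)
  hex 4: (-4, 5, -1)
  hex 5: (-5, 5, 0)
Sorted: 6 hexes.

Answer: -5 4 1
-5 5 0
-4 3 1
-4 5 -1
-3 3 0
-3 4 -1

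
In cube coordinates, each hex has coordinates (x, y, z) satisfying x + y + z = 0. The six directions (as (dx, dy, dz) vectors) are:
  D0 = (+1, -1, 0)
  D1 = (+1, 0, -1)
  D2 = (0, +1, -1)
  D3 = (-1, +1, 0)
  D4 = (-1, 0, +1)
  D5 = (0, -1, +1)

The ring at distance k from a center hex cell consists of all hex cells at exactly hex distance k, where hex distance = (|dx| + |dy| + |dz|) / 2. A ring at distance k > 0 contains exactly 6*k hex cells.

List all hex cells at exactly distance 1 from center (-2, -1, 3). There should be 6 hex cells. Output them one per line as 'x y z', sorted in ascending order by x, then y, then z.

Answer: -3 -1 4
-3 0 3
-2 -2 4
-2 0 2
-1 -2 3
-1 -1 2

Derivation:
Walk ring at distance 1 from (-2, -1, 3):
Start at center + D4*1 = (-3, -1, 4)
  hex 0: (-3, -1, 4)
  hex 1: (-2, -2, 4)
  hex 2: (-1, -2, 3)
  hex 3: (-1, -1, 2)
  hex 4: (-2, 0, 2)
  hex 5: (-3, 0, 3)
Sorted: 6 hexes.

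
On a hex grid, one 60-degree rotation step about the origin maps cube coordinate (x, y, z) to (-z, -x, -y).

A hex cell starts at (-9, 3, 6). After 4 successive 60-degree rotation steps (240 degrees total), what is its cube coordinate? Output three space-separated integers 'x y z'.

Start: (-9, 3, 6)
Step 1: (-9, 3, 6) -> (-(6), -(-9), -(3)) = (-6, 9, -3)
Step 2: (-6, 9, -3) -> (-(-3), -(-6), -(9)) = (3, 6, -9)
Step 3: (3, 6, -9) -> (-(-9), -(3), -(6)) = (9, -3, -6)
Step 4: (9, -3, -6) -> (-(-6), -(9), -(-3)) = (6, -9, 3)

Answer: 6 -9 3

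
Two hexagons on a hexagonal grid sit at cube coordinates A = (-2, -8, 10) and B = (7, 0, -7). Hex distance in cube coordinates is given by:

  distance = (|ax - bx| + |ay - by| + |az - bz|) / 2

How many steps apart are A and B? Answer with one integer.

Answer: 17

Derivation:
|ax - bx| = |-2 - 7| = 9
|ay - by| = |-8 - 0| = 8
|az - bz| = |10 - (-7)| = 17
distance = (9 + 8 + 17) / 2 = 34 / 2 = 17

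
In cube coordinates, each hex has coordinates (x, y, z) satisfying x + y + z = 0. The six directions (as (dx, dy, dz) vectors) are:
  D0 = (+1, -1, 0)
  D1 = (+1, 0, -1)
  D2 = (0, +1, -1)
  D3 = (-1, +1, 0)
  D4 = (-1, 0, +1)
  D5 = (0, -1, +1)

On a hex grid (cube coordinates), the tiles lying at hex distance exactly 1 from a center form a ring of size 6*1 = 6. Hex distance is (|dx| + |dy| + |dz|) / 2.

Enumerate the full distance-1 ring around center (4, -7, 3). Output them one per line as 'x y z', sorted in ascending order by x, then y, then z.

Walk ring at distance 1 from (4, -7, 3):
Start at center + D4*1 = (3, -7, 4)
  hex 0: (3, -7, 4)
  hex 1: (4, -8, 4)
  hex 2: (5, -8, 3)
  hex 3: (5, -7, 2)
  hex 4: (4, -6, 2)
  hex 5: (3, -6, 3)
Sorted: 6 hexes.

Answer: 3 -7 4
3 -6 3
4 -8 4
4 -6 2
5 -8 3
5 -7 2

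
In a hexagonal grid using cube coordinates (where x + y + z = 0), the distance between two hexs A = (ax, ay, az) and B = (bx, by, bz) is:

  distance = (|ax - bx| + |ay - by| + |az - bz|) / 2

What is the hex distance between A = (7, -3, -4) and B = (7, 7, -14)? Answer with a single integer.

Answer: 10

Derivation:
|ax - bx| = |7 - 7| = 0
|ay - by| = |-3 - 7| = 10
|az - bz| = |-4 - (-14)| = 10
distance = (0 + 10 + 10) / 2 = 20 / 2 = 10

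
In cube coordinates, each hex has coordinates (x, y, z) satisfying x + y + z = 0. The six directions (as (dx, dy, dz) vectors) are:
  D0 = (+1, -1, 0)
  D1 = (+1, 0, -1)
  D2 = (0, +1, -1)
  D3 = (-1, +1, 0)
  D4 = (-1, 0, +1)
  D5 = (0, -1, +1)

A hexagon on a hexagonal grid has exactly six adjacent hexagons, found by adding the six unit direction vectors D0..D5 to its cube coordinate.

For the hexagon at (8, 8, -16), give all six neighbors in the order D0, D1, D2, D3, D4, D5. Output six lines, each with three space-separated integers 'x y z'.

Answer: 9 7 -16
9 8 -17
8 9 -17
7 9 -16
7 8 -15
8 7 -15

Derivation:
Center: (8, 8, -16). Add each direction:
  D0: (8, 8, -16) + (1, -1, 0) = (9, 7, -16)
  D1: (8, 8, -16) + (1, 0, -1) = (9, 8, -17)
  D2: (8, 8, -16) + (0, 1, -1) = (8, 9, -17)
  D3: (8, 8, -16) + (-1, 1, 0) = (7, 9, -16)
  D4: (8, 8, -16) + (-1, 0, 1) = (7, 8, -15)
  D5: (8, 8, -16) + (0, -1, 1) = (8, 7, -15)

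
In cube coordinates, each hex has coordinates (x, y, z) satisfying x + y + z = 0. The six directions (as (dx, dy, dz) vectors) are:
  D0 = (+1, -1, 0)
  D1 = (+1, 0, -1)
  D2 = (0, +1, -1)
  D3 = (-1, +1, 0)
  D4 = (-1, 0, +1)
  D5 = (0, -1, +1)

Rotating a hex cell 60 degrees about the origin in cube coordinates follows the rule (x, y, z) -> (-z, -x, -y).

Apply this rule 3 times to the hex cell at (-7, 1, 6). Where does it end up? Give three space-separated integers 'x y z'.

Start: (-7, 1, 6)
Step 1: (-7, 1, 6) -> (-(6), -(-7), -(1)) = (-6, 7, -1)
Step 2: (-6, 7, -1) -> (-(-1), -(-6), -(7)) = (1, 6, -7)
Step 3: (1, 6, -7) -> (-(-7), -(1), -(6)) = (7, -1, -6)

Answer: 7 -1 -6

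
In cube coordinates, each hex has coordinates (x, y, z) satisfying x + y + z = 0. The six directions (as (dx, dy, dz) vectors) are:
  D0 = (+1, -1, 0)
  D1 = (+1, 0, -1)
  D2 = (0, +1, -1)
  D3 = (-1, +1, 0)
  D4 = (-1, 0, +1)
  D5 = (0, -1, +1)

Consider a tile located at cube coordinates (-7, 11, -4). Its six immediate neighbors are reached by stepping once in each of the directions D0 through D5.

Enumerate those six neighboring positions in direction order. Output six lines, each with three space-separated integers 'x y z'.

Center: (-7, 11, -4). Add each direction:
  D0: (-7, 11, -4) + (1, -1, 0) = (-6, 10, -4)
  D1: (-7, 11, -4) + (1, 0, -1) = (-6, 11, -5)
  D2: (-7, 11, -4) + (0, 1, -1) = (-7, 12, -5)
  D3: (-7, 11, -4) + (-1, 1, 0) = (-8, 12, -4)
  D4: (-7, 11, -4) + (-1, 0, 1) = (-8, 11, -3)
  D5: (-7, 11, -4) + (0, -1, 1) = (-7, 10, -3)

Answer: -6 10 -4
-6 11 -5
-7 12 -5
-8 12 -4
-8 11 -3
-7 10 -3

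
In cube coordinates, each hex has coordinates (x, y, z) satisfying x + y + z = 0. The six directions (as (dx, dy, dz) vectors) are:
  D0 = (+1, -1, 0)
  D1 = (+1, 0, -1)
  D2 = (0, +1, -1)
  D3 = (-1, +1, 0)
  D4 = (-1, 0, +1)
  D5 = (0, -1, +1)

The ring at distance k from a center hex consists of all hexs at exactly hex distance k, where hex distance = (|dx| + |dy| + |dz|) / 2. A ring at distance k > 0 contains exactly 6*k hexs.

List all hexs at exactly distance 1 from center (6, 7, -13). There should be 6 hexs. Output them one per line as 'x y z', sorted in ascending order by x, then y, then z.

Answer: 5 7 -12
5 8 -13
6 6 -12
6 8 -14
7 6 -13
7 7 -14

Derivation:
Walk ring at distance 1 from (6, 7, -13):
Start at center + D4*1 = (5, 7, -12)
  hex 0: (5, 7, -12)
  hex 1: (6, 6, -12)
  hex 2: (7, 6, -13)
  hex 3: (7, 7, -14)
  hex 4: (6, 8, -14)
  hex 5: (5, 8, -13)
Sorted: 6 hexes.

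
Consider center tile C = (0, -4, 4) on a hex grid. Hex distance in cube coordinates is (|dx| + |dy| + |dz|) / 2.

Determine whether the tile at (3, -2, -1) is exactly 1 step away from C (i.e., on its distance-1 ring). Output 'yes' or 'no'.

|px - cx| = |3 - 0| = 3
|py - cy| = |-2 - (-4)| = 2
|pz - cz| = |-1 - 4| = 5
distance = (3+2+5)/2 = 10/2 = 5
radius = 1; distance != radius -> no

Answer: no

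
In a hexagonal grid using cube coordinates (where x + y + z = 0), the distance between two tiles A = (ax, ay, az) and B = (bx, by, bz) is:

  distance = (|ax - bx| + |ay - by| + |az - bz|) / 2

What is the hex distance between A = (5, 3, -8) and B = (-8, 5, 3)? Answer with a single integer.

|ax - bx| = |5 - (-8)| = 13
|ay - by| = |3 - 5| = 2
|az - bz| = |-8 - 3| = 11
distance = (13 + 2 + 11) / 2 = 26 / 2 = 13

Answer: 13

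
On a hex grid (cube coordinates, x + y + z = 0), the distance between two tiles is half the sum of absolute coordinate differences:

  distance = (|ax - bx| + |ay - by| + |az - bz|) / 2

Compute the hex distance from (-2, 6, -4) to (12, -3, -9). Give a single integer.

Answer: 14

Derivation:
|ax - bx| = |-2 - 12| = 14
|ay - by| = |6 - (-3)| = 9
|az - bz| = |-4 - (-9)| = 5
distance = (14 + 9 + 5) / 2 = 28 / 2 = 14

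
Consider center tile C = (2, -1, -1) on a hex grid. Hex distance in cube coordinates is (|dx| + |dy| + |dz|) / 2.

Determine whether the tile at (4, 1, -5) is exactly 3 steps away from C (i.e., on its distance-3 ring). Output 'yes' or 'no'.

|px - cx| = |4 - 2| = 2
|py - cy| = |1 - (-1)| = 2
|pz - cz| = |-5 - (-1)| = 4
distance = (2+2+4)/2 = 8/2 = 4
radius = 3; distance != radius -> no

Answer: no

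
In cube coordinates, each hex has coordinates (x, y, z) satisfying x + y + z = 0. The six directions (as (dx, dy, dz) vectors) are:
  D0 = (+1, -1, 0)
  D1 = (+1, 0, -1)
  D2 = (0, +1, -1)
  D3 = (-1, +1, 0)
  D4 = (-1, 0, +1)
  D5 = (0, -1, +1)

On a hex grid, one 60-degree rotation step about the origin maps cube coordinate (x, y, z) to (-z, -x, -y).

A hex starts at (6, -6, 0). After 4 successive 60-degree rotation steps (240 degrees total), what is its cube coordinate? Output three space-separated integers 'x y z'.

Answer: 0 6 -6

Derivation:
Start: (6, -6, 0)
Step 1: (6, -6, 0) -> (-(0), -(6), -(-6)) = (0, -6, 6)
Step 2: (0, -6, 6) -> (-(6), -(0), -(-6)) = (-6, 0, 6)
Step 3: (-6, 0, 6) -> (-(6), -(-6), -(0)) = (-6, 6, 0)
Step 4: (-6, 6, 0) -> (-(0), -(-6), -(6)) = (0, 6, -6)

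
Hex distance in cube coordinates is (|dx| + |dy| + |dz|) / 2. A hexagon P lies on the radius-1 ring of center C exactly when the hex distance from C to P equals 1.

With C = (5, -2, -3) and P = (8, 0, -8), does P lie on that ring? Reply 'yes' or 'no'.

Answer: no

Derivation:
|px - cx| = |8 - 5| = 3
|py - cy| = |0 - (-2)| = 2
|pz - cz| = |-8 - (-3)| = 5
distance = (3+2+5)/2 = 10/2 = 5
radius = 1; distance != radius -> no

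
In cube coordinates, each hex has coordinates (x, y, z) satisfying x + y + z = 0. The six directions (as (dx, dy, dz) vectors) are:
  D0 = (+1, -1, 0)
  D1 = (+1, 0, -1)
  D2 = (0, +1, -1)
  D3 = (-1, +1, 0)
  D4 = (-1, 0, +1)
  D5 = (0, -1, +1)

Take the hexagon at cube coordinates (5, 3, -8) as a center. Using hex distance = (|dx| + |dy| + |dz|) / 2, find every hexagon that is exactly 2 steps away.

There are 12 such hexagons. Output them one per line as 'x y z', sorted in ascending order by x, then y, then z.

Walk ring at distance 2 from (5, 3, -8):
Start at center + D4*2 = (3, 3, -6)
  hex 0: (3, 3, -6)
  hex 1: (4, 2, -6)
  hex 2: (5, 1, -6)
  hex 3: (6, 1, -7)
  hex 4: (7, 1, -8)
  hex 5: (7, 2, -9)
  hex 6: (7, 3, -10)
  hex 7: (6, 4, -10)
  hex 8: (5, 5, -10)
  hex 9: (4, 5, -9)
  hex 10: (3, 5, -8)
  hex 11: (3, 4, -7)
Sorted: 12 hexes.

Answer: 3 3 -6
3 4 -7
3 5 -8
4 2 -6
4 5 -9
5 1 -6
5 5 -10
6 1 -7
6 4 -10
7 1 -8
7 2 -9
7 3 -10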